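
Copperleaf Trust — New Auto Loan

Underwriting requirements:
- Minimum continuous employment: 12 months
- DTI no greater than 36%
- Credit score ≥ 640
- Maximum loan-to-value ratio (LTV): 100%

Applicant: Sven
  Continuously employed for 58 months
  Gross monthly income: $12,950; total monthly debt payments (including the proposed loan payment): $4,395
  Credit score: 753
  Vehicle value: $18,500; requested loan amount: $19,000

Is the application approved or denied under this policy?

Denied

Employment 58 ≥ 12 months
Debt-to-income = 4,395/12,950 = 33.9% — meets 36% limit
Credit score 753 ≥ 640 (meets)
LTV: 19,000 ÷ 18,500 = 102.7%, exceeds 100% cap
Fails on LTV.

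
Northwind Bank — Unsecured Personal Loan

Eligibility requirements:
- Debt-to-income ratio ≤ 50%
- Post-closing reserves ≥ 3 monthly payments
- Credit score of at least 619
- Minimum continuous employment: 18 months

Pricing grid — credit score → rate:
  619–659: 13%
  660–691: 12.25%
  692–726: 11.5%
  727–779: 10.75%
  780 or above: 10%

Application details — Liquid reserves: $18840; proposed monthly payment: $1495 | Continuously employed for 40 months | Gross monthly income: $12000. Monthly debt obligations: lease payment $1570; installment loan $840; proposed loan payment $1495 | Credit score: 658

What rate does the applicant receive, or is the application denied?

Credit score 658 ≥ 619 (meets minimum)
Reserves = 18,840/1,495 = 12.6 months ≥ 3
Employment 40 ≥ 18 months
Total monthly debts = (1,570 + 840 + 1,495) = 3,905. Debt-to-income = 3,905/12,000 = 32.5% — meets 50% limit
All requirements met. Score 658 falls in the 619–659 tier → 13%.

Approved at 13%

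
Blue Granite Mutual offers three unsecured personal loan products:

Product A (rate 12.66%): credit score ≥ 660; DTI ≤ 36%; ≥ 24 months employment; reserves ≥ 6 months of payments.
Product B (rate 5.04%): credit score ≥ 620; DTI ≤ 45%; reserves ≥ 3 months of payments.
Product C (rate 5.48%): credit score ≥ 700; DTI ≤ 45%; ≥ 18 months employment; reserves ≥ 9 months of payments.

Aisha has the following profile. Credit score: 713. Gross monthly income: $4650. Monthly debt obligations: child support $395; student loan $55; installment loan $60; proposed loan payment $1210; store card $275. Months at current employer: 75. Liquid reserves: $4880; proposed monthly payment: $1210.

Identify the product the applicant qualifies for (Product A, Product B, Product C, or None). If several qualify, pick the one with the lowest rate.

Total debts = (395 + 55 + 60 + 1,210 + 275) = 1,995; DTI = 1,995/4,650 = 42.9%.
Reserves = 4,880/1,210 = 4.0 months.
Product A: score 713 ≥ 660; DTI 42.9% > 36%; employment 75 ≥ 24 mo; reserves 4.0 < 6 mo → does not qualify.
Product B: score 713 ≥ 620; DTI 42.9% ≤ 45%; reserves 4.0 ≥ 3 mo → qualifies.
Product C: score 713 ≥ 700; DTI 42.9% ≤ 45%; employment 75 ≥ 18 mo; reserves 4.0 < 9 mo → does not qualify.

Product B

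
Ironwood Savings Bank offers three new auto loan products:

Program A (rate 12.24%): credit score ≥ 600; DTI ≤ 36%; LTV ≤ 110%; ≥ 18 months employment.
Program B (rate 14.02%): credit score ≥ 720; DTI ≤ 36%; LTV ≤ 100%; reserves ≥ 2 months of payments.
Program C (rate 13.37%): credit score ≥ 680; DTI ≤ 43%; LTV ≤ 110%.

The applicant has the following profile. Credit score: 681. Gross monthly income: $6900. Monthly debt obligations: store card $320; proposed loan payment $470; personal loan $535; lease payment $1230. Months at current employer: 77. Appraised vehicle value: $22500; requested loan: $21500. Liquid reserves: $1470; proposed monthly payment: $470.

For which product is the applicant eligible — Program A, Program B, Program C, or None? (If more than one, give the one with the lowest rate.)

Total debts = (320 + 470 + 535 + 1,230) = 2,555; DTI = 2,555/6,900 = 37%.
LTV = 21,500/22,500 = 95.6%.
Reserves = 1,470/470 = 3.1 months.
Program A: score 681 ≥ 600; DTI 37% > 36%; LTV 95.6% ≤ 110%; employment 77 ≥ 18 mo → does not qualify.
Program B: score 681 < 720; DTI 37% > 36%; LTV 95.6% ≤ 100%; reserves 3.1 ≥ 2 mo → does not qualify.
Program C: score 681 ≥ 680; DTI 37% ≤ 43%; LTV 95.6% ≤ 110% → qualifies.

Program C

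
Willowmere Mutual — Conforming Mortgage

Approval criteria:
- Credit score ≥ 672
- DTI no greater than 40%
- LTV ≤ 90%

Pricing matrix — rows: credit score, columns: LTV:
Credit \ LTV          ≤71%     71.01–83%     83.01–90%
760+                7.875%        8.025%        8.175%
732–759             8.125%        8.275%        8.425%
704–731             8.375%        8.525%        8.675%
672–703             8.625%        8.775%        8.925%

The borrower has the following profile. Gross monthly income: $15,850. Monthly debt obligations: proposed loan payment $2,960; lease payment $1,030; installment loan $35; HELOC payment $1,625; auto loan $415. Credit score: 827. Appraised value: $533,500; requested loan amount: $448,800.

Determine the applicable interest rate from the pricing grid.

8.175%

Credit score 827 ≥ 672; Total monthly debts = (2,960 + 1,030 + 35 + 1,625 + 415) = 6,065. DTI = 6,065/15,850 = 38.3% ≤ 40%
LTV = 448,800/533,500 = 84.1% ≤ 90%
Row: 827 falls in 760+. Column: 84.1% falls in 83.01–90%. Rate = 8.175%.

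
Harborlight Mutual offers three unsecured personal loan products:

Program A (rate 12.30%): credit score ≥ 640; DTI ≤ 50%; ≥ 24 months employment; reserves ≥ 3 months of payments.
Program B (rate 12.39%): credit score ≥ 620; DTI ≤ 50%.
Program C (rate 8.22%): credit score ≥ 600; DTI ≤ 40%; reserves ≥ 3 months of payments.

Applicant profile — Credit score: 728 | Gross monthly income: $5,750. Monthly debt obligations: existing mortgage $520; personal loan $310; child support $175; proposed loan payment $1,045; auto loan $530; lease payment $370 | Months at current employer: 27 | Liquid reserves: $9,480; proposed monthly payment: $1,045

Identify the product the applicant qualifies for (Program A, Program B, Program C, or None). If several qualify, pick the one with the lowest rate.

None

Total debts = (520 + 310 + 175 + 1,045 + 530 + 370) = 2,950; DTI = 2,950/5,750 = 51.3%.
Reserves = 9,480/1,045 = 9.1 months.
Program A: score 728 ≥ 640; DTI 51.3% > 50%; employment 27 ≥ 24 mo; reserves 9.1 ≥ 3 mo → does not qualify.
Program B: score 728 ≥ 620; DTI 51.3% > 50% → does not qualify.
Program C: score 728 ≥ 600; DTI 51.3% > 40%; reserves 9.1 ≥ 3 mo → does not qualify.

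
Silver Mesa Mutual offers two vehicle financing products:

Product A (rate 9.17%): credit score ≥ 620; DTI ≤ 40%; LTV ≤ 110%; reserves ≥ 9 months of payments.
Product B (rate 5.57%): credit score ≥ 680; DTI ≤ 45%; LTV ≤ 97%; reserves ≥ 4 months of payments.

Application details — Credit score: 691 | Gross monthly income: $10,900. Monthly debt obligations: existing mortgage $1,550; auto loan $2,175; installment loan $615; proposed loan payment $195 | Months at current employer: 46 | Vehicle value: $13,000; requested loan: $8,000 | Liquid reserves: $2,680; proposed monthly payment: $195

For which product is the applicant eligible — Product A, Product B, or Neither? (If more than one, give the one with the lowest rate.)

Product B

Total debts = (1,550 + 2,175 + 615 + 195) = 4,535; DTI = 4,535/10,900 = 41.6%.
LTV = 8,000/13,000 = 61.5%.
Reserves = 2,680/195 = 13.7 months.
Product A: score 691 ≥ 620; DTI 41.6% > 40%; LTV 61.5% ≤ 110%; reserves 13.7 ≥ 9 mo → does not qualify.
Product B: score 691 ≥ 680; DTI 41.6% ≤ 45%; LTV 61.5% ≤ 97%; reserves 13.7 ≥ 4 mo → qualifies.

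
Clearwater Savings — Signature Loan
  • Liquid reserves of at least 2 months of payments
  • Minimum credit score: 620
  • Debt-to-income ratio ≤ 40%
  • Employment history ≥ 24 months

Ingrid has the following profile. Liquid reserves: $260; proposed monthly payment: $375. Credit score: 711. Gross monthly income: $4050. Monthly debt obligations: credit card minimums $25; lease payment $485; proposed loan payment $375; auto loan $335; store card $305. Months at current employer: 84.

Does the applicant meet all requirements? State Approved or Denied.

Reserves = 260/375 = 0.7 months < 2
Credit score 711 ≥ 620 (meets)
Total monthly debts = (25 + 485 + 375 + 335 + 305) = 1,525. DTI = 1,525/4,050 = 37.7% ≤ 40%
Employment 84 ≥ 24 months
Fails on reserves.

Denied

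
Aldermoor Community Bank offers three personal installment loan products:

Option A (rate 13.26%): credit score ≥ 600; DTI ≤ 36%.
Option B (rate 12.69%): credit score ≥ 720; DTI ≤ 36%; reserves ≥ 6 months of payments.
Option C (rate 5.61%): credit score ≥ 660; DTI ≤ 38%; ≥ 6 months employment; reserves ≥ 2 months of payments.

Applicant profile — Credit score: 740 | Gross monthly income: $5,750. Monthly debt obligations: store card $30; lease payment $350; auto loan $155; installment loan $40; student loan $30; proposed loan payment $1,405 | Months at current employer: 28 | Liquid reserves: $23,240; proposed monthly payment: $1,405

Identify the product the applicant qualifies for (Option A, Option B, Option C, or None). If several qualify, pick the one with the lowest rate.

Total debts = (30 + 350 + 155 + 40 + 30 + 1,405) = 2,010; DTI = 2,010/5,750 = 35%.
Reserves = 23,240/1,405 = 16.5 months.
Option A: score 740 ≥ 600; DTI 35% ≤ 36% → qualifies.
Option B: score 740 ≥ 720; DTI 35% ≤ 36%; reserves 16.5 ≥ 6 mo → qualifies.
Option C: score 740 ≥ 660; DTI 35% ≤ 38%; employment 28 ≥ 6 mo; reserves 16.5 ≥ 2 mo → qualifies.
Qualifying: Option A, Option B, Option C. Lowest rate is 5.61% → Option C.

Option C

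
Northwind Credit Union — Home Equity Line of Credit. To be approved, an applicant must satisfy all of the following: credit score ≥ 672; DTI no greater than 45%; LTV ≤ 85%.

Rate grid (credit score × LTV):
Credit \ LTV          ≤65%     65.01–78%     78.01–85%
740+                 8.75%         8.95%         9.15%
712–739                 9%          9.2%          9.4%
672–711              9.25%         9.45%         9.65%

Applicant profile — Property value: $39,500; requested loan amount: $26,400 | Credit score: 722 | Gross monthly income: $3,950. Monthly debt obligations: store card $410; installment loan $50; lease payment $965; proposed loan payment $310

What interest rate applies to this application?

Credit score 722 ≥ 672; Total monthly debts = (410 + 50 + 965 + 310) = 1,735. Debt-to-income = 1,735/3,950 = 43.9% — meets 45% limit
LTV: 26,400 ÷ 39,500 = 66.8%, within 85% cap
Score 722 is in the 712–739 band; LTV 66.8% is in the 65.01–78% band → 9.2%.

9.2%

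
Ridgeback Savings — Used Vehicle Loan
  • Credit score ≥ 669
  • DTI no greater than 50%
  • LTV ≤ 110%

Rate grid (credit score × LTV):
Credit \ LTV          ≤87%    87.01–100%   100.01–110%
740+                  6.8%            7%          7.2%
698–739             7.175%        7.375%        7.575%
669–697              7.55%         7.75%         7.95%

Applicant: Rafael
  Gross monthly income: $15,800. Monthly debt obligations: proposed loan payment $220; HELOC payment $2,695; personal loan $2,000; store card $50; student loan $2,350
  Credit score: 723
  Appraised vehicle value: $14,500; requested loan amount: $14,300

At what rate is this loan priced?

7.375%

Credit score 723 ≥ 669; Total monthly debts = (220 + 2,695 + 2,000 + 50 + 2,350) = 7,315. DTI: 7,315 ÷ 15,800 = 46.3%, within the 50% cap
LTV = 14,300/14,500 = 98.6% ≤ 110%
Row: 723 falls in 698–739. Column: 98.6% falls in 87.01–100%. Rate = 7.375%.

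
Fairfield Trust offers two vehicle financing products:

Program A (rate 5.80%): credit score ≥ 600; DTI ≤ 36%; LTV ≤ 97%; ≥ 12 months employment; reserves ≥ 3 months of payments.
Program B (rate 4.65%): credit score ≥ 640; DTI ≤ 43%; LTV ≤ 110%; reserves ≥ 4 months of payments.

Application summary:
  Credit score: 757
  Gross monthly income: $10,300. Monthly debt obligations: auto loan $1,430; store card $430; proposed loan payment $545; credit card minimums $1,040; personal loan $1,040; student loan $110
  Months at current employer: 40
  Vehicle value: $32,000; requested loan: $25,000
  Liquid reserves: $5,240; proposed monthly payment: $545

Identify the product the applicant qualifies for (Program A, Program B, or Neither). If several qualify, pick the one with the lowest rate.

Neither

Total debts = (1,430 + 430 + 545 + 1,040 + 1,040 + 110) = 4,595; DTI = 4,595/10,300 = 44.6%.
LTV = 25,000/32,000 = 78.1%.
Reserves = 5,240/545 = 9.6 months.
Program A: score 757 ≥ 600; DTI 44.6% > 36%; LTV 78.1% ≤ 97%; employment 40 ≥ 12 mo; reserves 9.6 ≥ 3 mo → does not qualify.
Program B: score 757 ≥ 640; DTI 44.6% > 43%; LTV 78.1% ≤ 110%; reserves 9.6 ≥ 4 mo → does not qualify.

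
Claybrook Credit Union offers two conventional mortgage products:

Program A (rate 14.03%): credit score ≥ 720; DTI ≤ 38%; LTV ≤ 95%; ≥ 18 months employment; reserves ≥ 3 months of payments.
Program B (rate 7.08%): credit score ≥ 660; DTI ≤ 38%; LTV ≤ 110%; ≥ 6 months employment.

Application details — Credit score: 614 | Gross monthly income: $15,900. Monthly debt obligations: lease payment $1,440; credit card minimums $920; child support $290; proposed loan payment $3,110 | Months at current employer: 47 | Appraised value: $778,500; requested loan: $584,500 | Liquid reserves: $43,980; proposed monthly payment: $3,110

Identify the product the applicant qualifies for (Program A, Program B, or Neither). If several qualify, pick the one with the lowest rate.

Total debts = (1,440 + 920 + 290 + 3,110) = 5,760; DTI = 5,760/15,900 = 36.2%.
LTV = 584,500/778,500 = 75.1%.
Reserves = 43,980/3,110 = 14.1 months.
Program A: score 614 < 720; DTI 36.2% ≤ 38%; LTV 75.1% ≤ 95%; employment 47 ≥ 18 mo; reserves 14.1 ≥ 3 mo → does not qualify.
Program B: score 614 < 660; DTI 36.2% ≤ 38%; LTV 75.1% ≤ 110%; employment 47 ≥ 6 mo → does not qualify.

Neither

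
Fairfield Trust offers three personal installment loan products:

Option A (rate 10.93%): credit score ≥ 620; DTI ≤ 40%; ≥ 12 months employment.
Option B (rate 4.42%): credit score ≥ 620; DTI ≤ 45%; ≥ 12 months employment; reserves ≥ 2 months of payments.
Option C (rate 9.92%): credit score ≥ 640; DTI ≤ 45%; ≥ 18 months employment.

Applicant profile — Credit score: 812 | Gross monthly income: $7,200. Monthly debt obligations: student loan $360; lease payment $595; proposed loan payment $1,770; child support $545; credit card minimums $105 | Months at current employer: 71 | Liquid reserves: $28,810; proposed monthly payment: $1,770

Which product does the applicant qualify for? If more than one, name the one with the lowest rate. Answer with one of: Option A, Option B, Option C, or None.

None

Total debts = (360 + 595 + 1,770 + 545 + 105) = 3,375; DTI = 3,375/7,200 = 46.9%.
Reserves = 28,810/1,770 = 16.3 months.
Option A: score 812 ≥ 620; DTI 46.9% > 40%; employment 71 ≥ 12 mo → does not qualify.
Option B: score 812 ≥ 620; DTI 46.9% > 45%; employment 71 ≥ 12 mo; reserves 16.3 ≥ 2 mo → does not qualify.
Option C: score 812 ≥ 640; DTI 46.9% > 45%; employment 71 ≥ 18 mo → does not qualify.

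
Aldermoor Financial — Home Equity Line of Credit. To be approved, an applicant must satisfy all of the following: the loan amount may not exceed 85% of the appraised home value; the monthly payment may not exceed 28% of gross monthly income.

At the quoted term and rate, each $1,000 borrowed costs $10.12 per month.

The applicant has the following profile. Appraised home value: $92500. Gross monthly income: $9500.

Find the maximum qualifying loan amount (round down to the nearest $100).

Payment cap: 28% × $9,500 = $2,660/month.
At $10.12 per $1,000, that supports 2,660/10.12 × 1,000 ≈ $262,845 → $262,800.
LTV cap: 85% × $92,500 = $78,625 → $78,600.
Binding constraint: loan-to-value.

$78,600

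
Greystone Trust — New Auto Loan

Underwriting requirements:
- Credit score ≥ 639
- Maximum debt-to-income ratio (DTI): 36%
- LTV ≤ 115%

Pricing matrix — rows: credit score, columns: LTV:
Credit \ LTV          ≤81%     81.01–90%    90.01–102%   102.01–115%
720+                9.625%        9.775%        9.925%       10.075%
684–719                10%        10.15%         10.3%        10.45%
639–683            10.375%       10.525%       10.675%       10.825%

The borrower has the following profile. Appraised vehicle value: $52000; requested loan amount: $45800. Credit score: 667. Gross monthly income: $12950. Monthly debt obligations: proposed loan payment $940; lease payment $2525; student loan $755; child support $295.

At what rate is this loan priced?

10.525%

Credit score 667 ≥ 639; Total monthly debts = (940 + 2,525 + 755 + 295) = 4,515. DTI = 4,515/12,950 = 34.9% ≤ 36%
LTV: 45,800 ÷ 52,000 = 88.1%, within 115% cap
Row: 667 falls in 639–683. Column: 88.1% falls in 81.01–90%. Rate = 10.525%.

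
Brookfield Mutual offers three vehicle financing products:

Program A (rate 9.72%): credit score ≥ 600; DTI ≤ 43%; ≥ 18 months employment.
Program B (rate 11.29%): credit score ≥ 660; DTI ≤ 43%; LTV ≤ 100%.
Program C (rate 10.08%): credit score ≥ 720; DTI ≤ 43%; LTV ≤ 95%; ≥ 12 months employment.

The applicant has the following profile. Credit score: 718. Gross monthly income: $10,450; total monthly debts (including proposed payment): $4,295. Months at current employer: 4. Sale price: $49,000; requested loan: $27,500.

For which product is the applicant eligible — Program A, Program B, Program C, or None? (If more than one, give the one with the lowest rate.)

Program B

DTI = 4,295/10,450 = 41.1%.
LTV = 27,500/49,000 = 56.1%.
Program A: score 718 ≥ 600; DTI 41.1% ≤ 43%; employment 4 < 18 mo → does not qualify.
Program B: score 718 ≥ 660; DTI 41.1% ≤ 43%; LTV 56.1% ≤ 100% → qualifies.
Program C: score 718 < 720; DTI 41.1% ≤ 43%; LTV 56.1% ≤ 95%; employment 4 < 12 mo → does not qualify.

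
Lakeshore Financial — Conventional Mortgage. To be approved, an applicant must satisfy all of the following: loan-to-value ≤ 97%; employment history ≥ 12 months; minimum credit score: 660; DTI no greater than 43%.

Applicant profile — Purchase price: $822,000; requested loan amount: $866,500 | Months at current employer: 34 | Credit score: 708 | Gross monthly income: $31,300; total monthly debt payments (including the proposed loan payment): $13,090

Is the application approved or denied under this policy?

Loan-to-value = 866,500/822,000 = 105.4% — fail (97% max)
Employment 34 ≥ 12 months
Credit score 708 ≥ 660 (meets)
DTI = 13,090/31,300 = 41.8% ≤ 43%
Fails on LTV.

Denied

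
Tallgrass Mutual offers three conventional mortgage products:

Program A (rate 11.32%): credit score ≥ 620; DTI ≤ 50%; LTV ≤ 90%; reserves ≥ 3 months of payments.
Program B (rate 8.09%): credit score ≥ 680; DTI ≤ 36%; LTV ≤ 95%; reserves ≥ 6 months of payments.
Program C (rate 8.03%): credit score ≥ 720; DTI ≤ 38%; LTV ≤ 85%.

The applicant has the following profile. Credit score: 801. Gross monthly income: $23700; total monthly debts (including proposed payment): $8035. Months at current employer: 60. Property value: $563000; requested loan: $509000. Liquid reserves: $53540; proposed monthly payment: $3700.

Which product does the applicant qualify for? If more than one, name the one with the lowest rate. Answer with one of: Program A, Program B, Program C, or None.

Program B

DTI = 8,035/23,700 = 33.9%.
LTV = 509,000/563,000 = 90.4%.
Reserves = 53,540/3,700 = 14.5 months.
Program A: score 801 ≥ 620; DTI 33.9% ≤ 50%; LTV 90.4% > 90%; reserves 14.5 ≥ 3 mo → does not qualify.
Program B: score 801 ≥ 680; DTI 33.9% ≤ 36%; LTV 90.4% ≤ 95%; reserves 14.5 ≥ 6 mo → qualifies.
Program C: score 801 ≥ 720; DTI 33.9% ≤ 38%; LTV 90.4% > 85% → does not qualify.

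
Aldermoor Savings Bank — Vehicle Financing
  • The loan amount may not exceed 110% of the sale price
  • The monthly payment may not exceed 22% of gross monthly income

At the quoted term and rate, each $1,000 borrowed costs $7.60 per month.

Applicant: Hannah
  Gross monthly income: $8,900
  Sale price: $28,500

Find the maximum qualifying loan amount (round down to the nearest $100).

Payment cap: 22% × $8,900 = $1,958/month.
At $7.60 per $1,000, that supports 1,958/7.60 × 1,000 ≈ $257,631 → $257,600.
LTV cap: 110% × $28,500 = $31,350 → $31,300.
Binding constraint: loan-to-value.

$31,300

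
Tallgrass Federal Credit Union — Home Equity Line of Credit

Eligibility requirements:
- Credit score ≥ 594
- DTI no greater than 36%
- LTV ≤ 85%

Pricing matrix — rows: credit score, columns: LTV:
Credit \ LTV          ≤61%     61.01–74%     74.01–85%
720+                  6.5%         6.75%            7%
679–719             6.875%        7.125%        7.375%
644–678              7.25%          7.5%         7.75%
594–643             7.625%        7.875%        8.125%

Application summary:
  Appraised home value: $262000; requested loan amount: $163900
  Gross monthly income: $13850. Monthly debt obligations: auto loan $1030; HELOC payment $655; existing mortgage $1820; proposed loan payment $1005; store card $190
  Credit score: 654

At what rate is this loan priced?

Credit score 654 ≥ 594; Total monthly debts = (1,030 + 655 + 1,820 + 1,005 + 190) = 4,700. Debt-to-income = 4,700/13,850 = 33.9% — meets 36% limit
Loan-to-value = 163,900/262,000 = 62.6% — pass (85% max)
Row: 654 falls in 644–678. Column: 62.6% falls in 61.01–74%. Rate = 7.5%.

7.5%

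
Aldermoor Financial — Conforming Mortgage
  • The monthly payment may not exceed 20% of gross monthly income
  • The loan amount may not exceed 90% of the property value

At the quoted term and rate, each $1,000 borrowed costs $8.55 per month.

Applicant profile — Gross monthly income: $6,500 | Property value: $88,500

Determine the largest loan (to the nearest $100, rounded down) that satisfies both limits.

$79,600

Payment cap: 20% × $6,500 = $1,300/month.
At $8.55 per $1,000, that supports 1,300/8.55 × 1,000 ≈ $152,046 → $152,000.
LTV cap: 90% × $88,500 = $79,650 → $79,600.
Binding constraint: loan-to-value.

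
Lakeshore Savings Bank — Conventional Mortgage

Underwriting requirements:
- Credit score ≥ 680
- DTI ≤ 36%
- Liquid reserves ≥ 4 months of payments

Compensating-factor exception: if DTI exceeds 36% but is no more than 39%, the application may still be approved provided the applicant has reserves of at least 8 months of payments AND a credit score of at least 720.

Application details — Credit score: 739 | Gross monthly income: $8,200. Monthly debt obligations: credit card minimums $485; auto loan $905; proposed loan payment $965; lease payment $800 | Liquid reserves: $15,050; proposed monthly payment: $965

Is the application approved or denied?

Credit score 739 ≥ 680 (meets base)
Total debts = (485 + 905 + 965 + 800) = 3,155. DTI: 3,155 ÷ 8,200 = 38.5%, over the 36% base limit.
Reserves = 15,050/965 = 15.6 months ≥ 4
DTI 38.5% is within the 36%–39% exception band; checking compensating factors.
Reserves 15.6 ≥ 8 months; credit score 739 ≥ 720.
Both override conditions satisfied; DTI exception granted.

Approved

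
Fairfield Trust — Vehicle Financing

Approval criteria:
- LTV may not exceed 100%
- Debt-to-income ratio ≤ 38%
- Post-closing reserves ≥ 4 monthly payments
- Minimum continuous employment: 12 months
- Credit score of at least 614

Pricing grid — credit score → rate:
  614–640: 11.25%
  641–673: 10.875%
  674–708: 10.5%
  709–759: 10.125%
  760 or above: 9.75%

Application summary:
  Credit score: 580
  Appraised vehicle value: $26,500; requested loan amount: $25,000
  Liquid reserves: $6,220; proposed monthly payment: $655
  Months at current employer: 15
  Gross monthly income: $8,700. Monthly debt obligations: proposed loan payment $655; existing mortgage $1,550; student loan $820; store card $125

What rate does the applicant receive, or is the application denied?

Credit score 580 < 614 (below minimum)
Reserves: 6,220 ÷ 655 = 9.5 months (meets 4-month minimum)
Total monthly debts = (655 + 1,550 + 820 + 125) = 3,150. DTI = 3,150/8,700 = 36.2% ≤ 38%
Loan-to-value = 25,000/26,500 = 94.3% — pass (100% max)
Employment 15 ≥ 12 months
Not all requirements met → denied.

Denied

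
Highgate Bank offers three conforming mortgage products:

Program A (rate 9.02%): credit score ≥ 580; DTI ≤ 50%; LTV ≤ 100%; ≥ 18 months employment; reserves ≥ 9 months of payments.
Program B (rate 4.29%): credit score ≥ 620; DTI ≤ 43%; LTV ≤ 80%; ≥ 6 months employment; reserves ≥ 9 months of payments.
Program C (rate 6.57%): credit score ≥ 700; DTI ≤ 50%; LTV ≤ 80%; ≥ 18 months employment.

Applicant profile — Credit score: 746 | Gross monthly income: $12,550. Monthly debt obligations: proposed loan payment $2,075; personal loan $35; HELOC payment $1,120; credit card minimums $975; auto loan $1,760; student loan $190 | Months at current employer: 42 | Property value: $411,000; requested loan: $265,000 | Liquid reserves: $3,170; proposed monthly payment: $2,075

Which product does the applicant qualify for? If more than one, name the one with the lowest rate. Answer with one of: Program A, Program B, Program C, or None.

Total debts = (2,075 + 35 + 1,120 + 975 + 1,760 + 190) = 6,155; DTI = 6,155/12,550 = 49%.
LTV = 265,000/411,000 = 64.5%.
Reserves = 3,170/2,075 = 1.5 months.
Program A: score 746 ≥ 580; DTI 49% ≤ 50%; LTV 64.5% ≤ 100%; employment 42 ≥ 18 mo; reserves 1.5 < 9 mo → does not qualify.
Program B: score 746 ≥ 620; DTI 49% > 43%; LTV 64.5% ≤ 80%; employment 42 ≥ 6 mo; reserves 1.5 < 9 mo → does not qualify.
Program C: score 746 ≥ 700; DTI 49% ≤ 50%; LTV 64.5% ≤ 80%; employment 42 ≥ 18 mo → qualifies.

Program C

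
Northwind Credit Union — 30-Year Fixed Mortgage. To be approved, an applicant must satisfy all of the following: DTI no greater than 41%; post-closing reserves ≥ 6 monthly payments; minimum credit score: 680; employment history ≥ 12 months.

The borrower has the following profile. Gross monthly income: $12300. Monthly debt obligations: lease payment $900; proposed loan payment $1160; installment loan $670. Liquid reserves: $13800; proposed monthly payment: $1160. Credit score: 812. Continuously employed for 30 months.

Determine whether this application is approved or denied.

Approved

Total monthly debts = (900 + 1,160 + 670) = 2,730. DTI: 2,730 ÷ 12,300 = 22.2%, within the 41% cap
Liquid reserves cover 13,800/1,160 = 11.9 months — ≥ 6 required
Credit score 812 ≥ 680 (meets)
Employment 30 ≥ 12 months
All criteria satisfied.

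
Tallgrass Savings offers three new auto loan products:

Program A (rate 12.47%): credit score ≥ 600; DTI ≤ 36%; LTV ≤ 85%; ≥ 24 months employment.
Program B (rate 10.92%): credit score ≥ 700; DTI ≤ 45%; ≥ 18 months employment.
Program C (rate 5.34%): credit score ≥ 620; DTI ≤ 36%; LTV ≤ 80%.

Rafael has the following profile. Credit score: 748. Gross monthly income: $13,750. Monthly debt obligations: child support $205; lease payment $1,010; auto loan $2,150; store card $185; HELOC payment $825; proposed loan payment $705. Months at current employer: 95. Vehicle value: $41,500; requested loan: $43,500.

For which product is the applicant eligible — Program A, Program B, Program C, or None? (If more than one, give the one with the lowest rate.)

Program B

Total debts = (205 + 1,010 + 2,150 + 185 + 825 + 705) = 5,080; DTI = 5,080/13,750 = 36.9%.
LTV = 43,500/41,500 = 104.8%.
Program A: score 748 ≥ 600; DTI 36.9% > 36%; LTV 104.8% > 85%; employment 95 ≥ 24 mo → does not qualify.
Program B: score 748 ≥ 700; DTI 36.9% ≤ 45%; employment 95 ≥ 18 mo → qualifies.
Program C: score 748 ≥ 620; DTI 36.9% > 36%; LTV 104.8% > 80% → does not qualify.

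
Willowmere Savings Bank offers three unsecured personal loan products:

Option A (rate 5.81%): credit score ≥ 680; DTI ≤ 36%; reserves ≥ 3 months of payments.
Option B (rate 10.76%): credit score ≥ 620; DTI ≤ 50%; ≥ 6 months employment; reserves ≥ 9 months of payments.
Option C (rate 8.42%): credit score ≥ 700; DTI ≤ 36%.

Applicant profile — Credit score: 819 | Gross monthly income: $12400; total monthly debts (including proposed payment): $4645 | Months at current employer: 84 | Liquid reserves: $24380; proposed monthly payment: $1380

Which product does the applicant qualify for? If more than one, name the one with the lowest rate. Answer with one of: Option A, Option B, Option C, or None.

DTI = 4,645/12,400 = 37.5%.
Reserves = 24,380/1,380 = 17.7 months.
Option A: score 819 ≥ 680; DTI 37.5% > 36%; reserves 17.7 ≥ 3 mo → does not qualify.
Option B: score 819 ≥ 620; DTI 37.5% ≤ 50%; employment 84 ≥ 6 mo; reserves 17.7 ≥ 9 mo → qualifies.
Option C: score 819 ≥ 700; DTI 37.5% > 36% → does not qualify.

Option B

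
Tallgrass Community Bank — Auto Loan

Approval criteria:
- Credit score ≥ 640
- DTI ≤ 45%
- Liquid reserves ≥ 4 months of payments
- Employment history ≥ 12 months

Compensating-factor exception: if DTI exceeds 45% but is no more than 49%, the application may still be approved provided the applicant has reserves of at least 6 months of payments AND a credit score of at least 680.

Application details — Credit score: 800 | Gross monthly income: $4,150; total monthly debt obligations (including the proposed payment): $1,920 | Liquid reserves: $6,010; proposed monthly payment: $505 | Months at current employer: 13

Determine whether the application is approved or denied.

Credit score 800 ≥ 640 (meets base)
DTI: 1,920 ÷ 4,150 = 46.3%, over the 45% base limit.
Liquid reserves cover 6,010/505 = 11.9 months — ≥ 4 required
Employment 13 ≥ 12 months
46.3% falls in the override range (45%–49%), so the compensating-factor test applies.
Reserves 11.9 ≥ 6 months; credit score 800 ≥ 680.
Both compensating conditions met → exception applies.

Approved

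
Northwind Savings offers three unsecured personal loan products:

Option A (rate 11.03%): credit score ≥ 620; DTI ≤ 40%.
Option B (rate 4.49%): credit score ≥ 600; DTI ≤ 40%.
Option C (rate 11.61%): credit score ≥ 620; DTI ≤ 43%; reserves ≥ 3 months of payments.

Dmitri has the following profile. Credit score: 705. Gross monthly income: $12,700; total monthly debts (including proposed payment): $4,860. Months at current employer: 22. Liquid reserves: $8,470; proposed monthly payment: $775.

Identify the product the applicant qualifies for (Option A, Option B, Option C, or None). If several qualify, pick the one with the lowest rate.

DTI = 4,860/12,700 = 38.3%.
Reserves = 8,470/775 = 10.9 months.
Option A: score 705 ≥ 620; DTI 38.3% ≤ 40% → qualifies.
Option B: score 705 ≥ 600; DTI 38.3% ≤ 40% → qualifies.
Option C: score 705 ≥ 620; DTI 38.3% ≤ 43%; reserves 10.9 ≥ 3 mo → qualifies.
Qualifying: Option A, Option B, Option C. Lowest rate is 4.49% → Option B.

Option B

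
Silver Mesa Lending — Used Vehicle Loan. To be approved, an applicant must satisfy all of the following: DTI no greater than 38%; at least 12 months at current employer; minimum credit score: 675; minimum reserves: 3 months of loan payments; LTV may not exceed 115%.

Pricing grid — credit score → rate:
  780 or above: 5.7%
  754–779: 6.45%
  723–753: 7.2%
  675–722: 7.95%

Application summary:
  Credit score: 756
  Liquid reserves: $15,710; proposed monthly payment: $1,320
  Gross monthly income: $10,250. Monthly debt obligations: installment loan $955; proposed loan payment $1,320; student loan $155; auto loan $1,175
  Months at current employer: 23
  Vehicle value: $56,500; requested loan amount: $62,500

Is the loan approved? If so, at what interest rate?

Credit score 756 ≥ 675 (meets minimum)
LTV: 62,500 ÷ 56,500 = 110.6%, within 115% cap
Total monthly debts = (955 + 1,320 + 155 + 1,175) = 3,605. Debt-to-income = 3,605/10,250 = 35.2% — meets 38% limit
Employment 23 ≥ 12 months
Reserves = 15,710/1,320 = 11.9 months ≥ 3
All requirements met. Score 756 falls in the 754–779 tier → 6.45%.

Approved at 6.45%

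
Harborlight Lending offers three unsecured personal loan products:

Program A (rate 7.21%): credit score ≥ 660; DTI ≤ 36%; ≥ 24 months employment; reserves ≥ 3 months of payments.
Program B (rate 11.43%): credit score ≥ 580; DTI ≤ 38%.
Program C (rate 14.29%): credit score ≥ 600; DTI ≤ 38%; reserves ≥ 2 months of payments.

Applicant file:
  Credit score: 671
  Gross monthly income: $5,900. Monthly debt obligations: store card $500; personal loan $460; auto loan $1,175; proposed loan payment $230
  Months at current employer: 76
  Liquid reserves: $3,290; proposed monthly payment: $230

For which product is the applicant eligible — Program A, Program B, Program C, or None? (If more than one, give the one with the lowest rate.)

Total debts = (500 + 460 + 1,175 + 230) = 2,365; DTI = 2,365/5,900 = 40.1%.
Reserves = 3,290/230 = 14.3 months.
Program A: score 671 ≥ 660; DTI 40.1% > 36%; employment 76 ≥ 24 mo; reserves 14.3 ≥ 3 mo → does not qualify.
Program B: score 671 ≥ 580; DTI 40.1% > 38% → does not qualify.
Program C: score 671 ≥ 600; DTI 40.1% > 38%; reserves 14.3 ≥ 2 mo → does not qualify.

None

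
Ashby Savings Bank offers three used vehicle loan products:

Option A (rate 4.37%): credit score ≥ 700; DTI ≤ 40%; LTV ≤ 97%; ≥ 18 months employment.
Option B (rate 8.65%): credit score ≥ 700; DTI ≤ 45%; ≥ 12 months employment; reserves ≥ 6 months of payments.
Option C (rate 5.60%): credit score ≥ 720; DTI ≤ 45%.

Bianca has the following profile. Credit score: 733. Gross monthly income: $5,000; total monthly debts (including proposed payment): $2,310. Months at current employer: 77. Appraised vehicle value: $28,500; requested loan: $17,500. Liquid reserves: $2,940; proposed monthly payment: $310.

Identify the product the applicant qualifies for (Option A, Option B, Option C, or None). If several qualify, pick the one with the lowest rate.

None

DTI = 2,310/5,000 = 46.2%.
LTV = 17,500/28,500 = 61.4%.
Reserves = 2,940/310 = 9.5 months.
Option A: score 733 ≥ 700; DTI 46.2% > 40%; LTV 61.4% ≤ 97%; employment 77 ≥ 18 mo → does not qualify.
Option B: score 733 ≥ 700; DTI 46.2% > 45%; employment 77 ≥ 12 mo; reserves 9.5 ≥ 6 mo → does not qualify.
Option C: score 733 ≥ 720; DTI 46.2% > 45% → does not qualify.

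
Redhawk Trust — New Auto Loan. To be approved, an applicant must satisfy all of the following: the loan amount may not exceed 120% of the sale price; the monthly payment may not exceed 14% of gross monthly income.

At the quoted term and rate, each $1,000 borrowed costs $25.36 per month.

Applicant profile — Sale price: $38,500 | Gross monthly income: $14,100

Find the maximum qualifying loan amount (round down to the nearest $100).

Payment cap: 14% × $14,100 = $1,974/month.
At $25.36 per $1,000, that supports 1,974/25.36 × 1,000 ≈ $77,839 → $77,800.
LTV cap: 120% × $38,500 = $46,200 → $46,200.
Binding constraint: loan-to-value.

$46,200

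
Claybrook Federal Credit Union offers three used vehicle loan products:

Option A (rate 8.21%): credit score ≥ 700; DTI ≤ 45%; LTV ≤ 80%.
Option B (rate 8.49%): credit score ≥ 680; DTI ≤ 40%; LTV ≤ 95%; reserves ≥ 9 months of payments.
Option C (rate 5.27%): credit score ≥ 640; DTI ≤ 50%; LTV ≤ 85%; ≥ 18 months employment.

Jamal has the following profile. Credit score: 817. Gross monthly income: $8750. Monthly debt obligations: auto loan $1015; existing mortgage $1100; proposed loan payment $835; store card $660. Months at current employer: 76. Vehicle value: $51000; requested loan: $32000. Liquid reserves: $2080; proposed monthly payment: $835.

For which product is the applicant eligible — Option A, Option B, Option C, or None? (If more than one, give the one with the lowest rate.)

Option C

Total debts = (1,015 + 1,100 + 835 + 660) = 3,610; DTI = 3,610/8,750 = 41.3%.
LTV = 32,000/51,000 = 62.7%.
Reserves = 2,080/835 = 2.5 months.
Option A: score 817 ≥ 700; DTI 41.3% ≤ 45%; LTV 62.7% ≤ 80% → qualifies.
Option B: score 817 ≥ 680; DTI 41.3% > 40%; LTV 62.7% ≤ 95%; reserves 2.5 < 9 mo → does not qualify.
Option C: score 817 ≥ 640; DTI 41.3% ≤ 50%; LTV 62.7% ≤ 85%; employment 76 ≥ 18 mo → qualifies.
Qualifying: Option A, Option C. Lowest rate is 5.27% → Option C.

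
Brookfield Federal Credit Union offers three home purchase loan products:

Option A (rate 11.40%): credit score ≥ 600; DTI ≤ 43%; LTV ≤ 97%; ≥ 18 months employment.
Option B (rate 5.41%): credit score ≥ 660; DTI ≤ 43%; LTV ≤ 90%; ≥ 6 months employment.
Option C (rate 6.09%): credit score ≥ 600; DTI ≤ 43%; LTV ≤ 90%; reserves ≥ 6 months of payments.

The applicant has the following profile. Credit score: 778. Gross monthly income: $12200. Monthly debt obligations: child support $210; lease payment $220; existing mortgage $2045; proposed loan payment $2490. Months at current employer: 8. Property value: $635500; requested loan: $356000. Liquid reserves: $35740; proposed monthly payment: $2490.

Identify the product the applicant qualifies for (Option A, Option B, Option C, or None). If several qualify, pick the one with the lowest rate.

Option B

Total debts = (210 + 220 + 2,045 + 2,490) = 4,965; DTI = 4,965/12,200 = 40.7%.
LTV = 356,000/635,500 = 56%.
Reserves = 35,740/2,490 = 14.4 months.
Option A: score 778 ≥ 600; DTI 40.7% ≤ 43%; LTV 56% ≤ 97%; employment 8 < 18 mo → does not qualify.
Option B: score 778 ≥ 660; DTI 40.7% ≤ 43%; LTV 56% ≤ 90%; employment 8 ≥ 6 mo → qualifies.
Option C: score 778 ≥ 600; DTI 40.7% ≤ 43%; LTV 56% ≤ 90%; reserves 14.4 ≥ 6 mo → qualifies.
Qualifying: Option B, Option C. Lowest rate is 5.41% → Option B.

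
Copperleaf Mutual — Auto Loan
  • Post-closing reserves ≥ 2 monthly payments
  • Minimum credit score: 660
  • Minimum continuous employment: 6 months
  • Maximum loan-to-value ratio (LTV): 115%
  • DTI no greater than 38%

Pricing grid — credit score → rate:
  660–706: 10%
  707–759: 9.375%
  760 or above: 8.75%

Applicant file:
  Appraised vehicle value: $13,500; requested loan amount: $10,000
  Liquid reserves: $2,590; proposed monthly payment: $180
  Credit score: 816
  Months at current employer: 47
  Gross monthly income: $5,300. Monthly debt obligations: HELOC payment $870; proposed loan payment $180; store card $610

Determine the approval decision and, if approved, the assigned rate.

Approved at 8.75%

Credit score 816 ≥ 660 (meets minimum)
Liquid reserves cover 2,590/180 = 14.4 months — ≥ 2 required
Employment 47 ≥ 6 months
Loan-to-value = 10,000/13,500 = 74.1% — pass (115% max)
Total monthly debts = (870 + 180 + 610) = 1,660. DTI = 1,660/5,300 = 31.3% ≤ 38%
All requirements met. Score 816 falls in the 760 or above tier → 8.75%.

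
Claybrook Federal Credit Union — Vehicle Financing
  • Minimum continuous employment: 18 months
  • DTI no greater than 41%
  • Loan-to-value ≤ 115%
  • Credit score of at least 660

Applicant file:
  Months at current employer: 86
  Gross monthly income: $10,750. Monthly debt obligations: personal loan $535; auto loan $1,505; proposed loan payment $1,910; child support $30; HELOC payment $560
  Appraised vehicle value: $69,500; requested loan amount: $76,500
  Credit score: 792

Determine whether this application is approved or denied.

Employment 86 ≥ 18 months
Total monthly debts = (535 + 1,505 + 1,910 + 30 + 560) = 4,540. DTI: 4,540 ÷ 10,750 = 42.2%, exceeds the 41% cap
LTV = 76,500/69,500 = 110.1% ≤ 115%
Credit score 792 ≥ 660 (meets)
Fails on DTI.

Denied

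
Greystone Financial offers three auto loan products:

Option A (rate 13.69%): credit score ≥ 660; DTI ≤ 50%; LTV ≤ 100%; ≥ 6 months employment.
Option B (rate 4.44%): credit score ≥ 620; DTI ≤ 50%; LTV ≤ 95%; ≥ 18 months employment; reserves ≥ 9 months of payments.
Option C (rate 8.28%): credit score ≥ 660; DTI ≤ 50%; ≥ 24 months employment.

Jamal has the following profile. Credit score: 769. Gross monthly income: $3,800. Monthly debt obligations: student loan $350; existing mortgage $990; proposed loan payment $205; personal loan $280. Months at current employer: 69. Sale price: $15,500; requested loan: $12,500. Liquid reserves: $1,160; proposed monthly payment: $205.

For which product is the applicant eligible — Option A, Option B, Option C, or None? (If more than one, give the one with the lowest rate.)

Total debts = (350 + 990 + 205 + 280) = 1,825; DTI = 1,825/3,800 = 48%.
LTV = 12,500/15,500 = 80.6%.
Reserves = 1,160/205 = 5.7 months.
Option A: score 769 ≥ 660; DTI 48% ≤ 50%; LTV 80.6% ≤ 100%; employment 69 ≥ 6 mo → qualifies.
Option B: score 769 ≥ 620; DTI 48% ≤ 50%; LTV 80.6% ≤ 95%; employment 69 ≥ 18 mo; reserves 5.7 < 9 mo → does not qualify.
Option C: score 769 ≥ 660; DTI 48% ≤ 50%; employment 69 ≥ 24 mo → qualifies.
Qualifying: Option A, Option C. Lowest rate is 8.28% → Option C.

Option C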